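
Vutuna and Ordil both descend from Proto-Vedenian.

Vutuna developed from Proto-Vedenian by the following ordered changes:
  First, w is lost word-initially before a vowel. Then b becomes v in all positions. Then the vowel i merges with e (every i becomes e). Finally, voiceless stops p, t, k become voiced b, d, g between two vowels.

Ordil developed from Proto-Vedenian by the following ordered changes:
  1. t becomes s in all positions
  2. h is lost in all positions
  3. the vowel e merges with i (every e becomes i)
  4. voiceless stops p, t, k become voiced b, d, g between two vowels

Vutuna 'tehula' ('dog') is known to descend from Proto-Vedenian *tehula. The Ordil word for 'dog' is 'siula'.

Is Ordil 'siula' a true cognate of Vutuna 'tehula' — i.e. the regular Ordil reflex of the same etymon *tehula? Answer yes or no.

yes

Derive the expected Ordil reflex of *tehula:
Ordil: *tehula > sehula > seula > siula  (by unconditioned shift, h-loss, vowel merger)
Ordil 'siula' matches the regular reflex exactly, so the pair is cognate.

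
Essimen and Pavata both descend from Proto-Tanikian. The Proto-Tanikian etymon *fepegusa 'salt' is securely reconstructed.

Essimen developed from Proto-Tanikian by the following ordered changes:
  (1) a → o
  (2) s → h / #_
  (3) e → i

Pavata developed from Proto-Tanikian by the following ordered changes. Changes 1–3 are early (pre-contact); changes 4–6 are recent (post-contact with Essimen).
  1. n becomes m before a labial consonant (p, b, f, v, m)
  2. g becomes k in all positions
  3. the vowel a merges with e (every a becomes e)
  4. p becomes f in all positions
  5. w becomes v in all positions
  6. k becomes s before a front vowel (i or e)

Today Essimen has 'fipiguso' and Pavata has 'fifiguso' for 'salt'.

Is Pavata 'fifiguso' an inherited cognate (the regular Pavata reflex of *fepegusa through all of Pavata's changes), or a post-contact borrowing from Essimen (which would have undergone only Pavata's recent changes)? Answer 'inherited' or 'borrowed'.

borrowed

If inherited, *fepegusa would pass through all of Pavata's changes:
Pavata: *fepegusa
  fepegusa (rule 1 does not apply)
  fepegusa → fepekusa   [unconditioned shift]
  fepekusa → fepekuse   [vowel merger]
  fepekuse → fefekuse   [unconditioned shift]
  fefekuse (rule 5 does not apply)
  fefekuse (rule 6 does not apply)
  giving Pavata fefekuse.
If borrowed from Essimen 'fipiguso' after the early changes, it would undergo only the recent ones:
  rule 4 (unconditioned shift): fipiguso → fifiguso
  rule 5 (unconditioned shift): no change (fifiguso)
  rule 6 (palatalisation): no change (fifiguso)
  ⇒ as a loan: fifiguso
Pavata 'fifiguso' matches the loan outcome 'fifiguso', not the inherited 'fefekuse' — it skipped the early Pavata changes, so it was borrowed from Essimen.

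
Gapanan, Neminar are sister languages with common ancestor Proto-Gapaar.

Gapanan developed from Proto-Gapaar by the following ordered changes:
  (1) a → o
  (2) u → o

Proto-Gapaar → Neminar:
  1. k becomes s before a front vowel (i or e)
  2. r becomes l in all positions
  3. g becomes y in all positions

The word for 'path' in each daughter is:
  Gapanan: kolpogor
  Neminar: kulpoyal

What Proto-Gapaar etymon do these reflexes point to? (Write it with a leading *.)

*kulpogar

Position 2: Gapanan has o, Neminar has u. Neminar preserves u here (none of its changes turn any other segment into u), so the proto-segment is *u.
Position 7: Gapanan has o, Neminar has a. Neminar preserves a here (none of its changes turn any other segment into a), so the proto-segment is *a.
Verify the candidate proto-form against each daughter:
Gapanan: *kulpogar
  kulpogar → kulpogor   [vowel merger]
  kulpogor → kolpogor   [vowel merger]
  giving Gapanan kolpogor.
Neminar: *kulpogar
  kulpogar (rule 1 does not apply)
  kulpogar → kulpogal   [unconditioned shift]
  kulpogal → kulpoyal   [unconditioned shift]
  giving Neminar kulpoyal.
No other proto-form is consistent with every reflex, so the reconstruction is *kulpogar.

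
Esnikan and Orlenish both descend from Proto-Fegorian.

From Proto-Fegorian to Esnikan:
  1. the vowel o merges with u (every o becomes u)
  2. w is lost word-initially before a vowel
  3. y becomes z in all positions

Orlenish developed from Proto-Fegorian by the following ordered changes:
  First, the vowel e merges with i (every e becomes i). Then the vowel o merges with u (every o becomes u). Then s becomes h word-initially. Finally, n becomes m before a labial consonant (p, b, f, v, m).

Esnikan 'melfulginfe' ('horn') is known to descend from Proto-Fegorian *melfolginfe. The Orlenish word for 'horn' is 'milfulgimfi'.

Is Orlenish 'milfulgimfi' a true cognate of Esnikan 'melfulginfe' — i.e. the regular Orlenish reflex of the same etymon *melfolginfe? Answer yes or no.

yes

Derive the expected Orlenish reflex of *melfolginfe:
Orlenish: *melfolginfe > milfolginfi > milfulginfi > milfulgimfi  (by vowel merger, vowel merger, nasal place assimilation)
Orlenish 'milfulgimfi' matches the regular reflex exactly, so the pair is cognate.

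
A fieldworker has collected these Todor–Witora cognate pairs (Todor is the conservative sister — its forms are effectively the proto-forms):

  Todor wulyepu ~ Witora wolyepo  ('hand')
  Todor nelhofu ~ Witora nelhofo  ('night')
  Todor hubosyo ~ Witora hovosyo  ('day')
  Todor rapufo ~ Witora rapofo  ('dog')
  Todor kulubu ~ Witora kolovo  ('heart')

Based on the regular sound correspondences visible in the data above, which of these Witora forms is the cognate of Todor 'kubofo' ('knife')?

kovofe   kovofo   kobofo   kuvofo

kovofo

hubosyo ~ hovosyo, kulubu ~ kolovo — Todor u corresponds to Witora o after a consonant, before a labial obstruent.
hubosyo ~ hovosyo — Todor b corresponds to Witora v between vowels (before a back vowel).
Applying these to Todor 'kubofo':
  kubofo → kobofo   (u→o after a consonant, before a labial obstruent)
  kobofo → kovofo   (b→v between vowels (before a back vowel))
So the Witora cognate is 'kovofo'.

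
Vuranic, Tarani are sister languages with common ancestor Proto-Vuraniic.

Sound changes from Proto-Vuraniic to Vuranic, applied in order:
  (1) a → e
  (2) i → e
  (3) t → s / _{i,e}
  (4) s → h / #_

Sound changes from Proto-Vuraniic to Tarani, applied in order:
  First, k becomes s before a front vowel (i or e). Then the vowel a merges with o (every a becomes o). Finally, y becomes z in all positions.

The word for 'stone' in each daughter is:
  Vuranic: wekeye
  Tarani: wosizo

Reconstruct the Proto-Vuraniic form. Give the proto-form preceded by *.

*wakiya

Position 6: Vuranic has e, Tarani has o. Taking the neighbouring segments as reconstructed: Vuranic e could go back to *a or *e or *i; Tarani o could go back to *a or *o — the one source consistent with every daughter is *a.
Position 2: Vuranic has e, Tarani has o. Taking the neighbouring segments as reconstructed: Vuranic e could go back to *a or *e or *i; Tarani o could go back to *a or *o — the one source consistent with every daughter is *a.
This points to *wakiya. Verify forward in each daughter:
Vuranic: *wakiya
  wakiya → wekiye   [vowel merger]
  wekiye → wekeye   [vowel merger]
  wekeye (rule 3 does not apply)
  wekeye (rule 4 does not apply)
  giving Vuranic wekeye.
Tarani: start from *wakiya.
  rule 1 (palatalisation): wakiya → wasiya
  rule 2 (vowel merger): wasiya → wosiyo
  rule 3 (unconditioned shift): wosiyo → wosizo
  ⇒ Tarani wosizo
*wakiya is the unique common source.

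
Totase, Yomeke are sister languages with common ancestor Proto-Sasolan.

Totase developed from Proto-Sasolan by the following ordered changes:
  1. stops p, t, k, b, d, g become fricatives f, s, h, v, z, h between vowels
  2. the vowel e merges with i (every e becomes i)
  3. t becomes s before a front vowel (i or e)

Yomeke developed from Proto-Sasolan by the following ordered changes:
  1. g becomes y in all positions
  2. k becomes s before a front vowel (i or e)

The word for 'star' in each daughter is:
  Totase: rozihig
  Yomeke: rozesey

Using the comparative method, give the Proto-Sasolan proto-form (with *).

Position 4: Totase has i, Yomeke has e. Yomeke preserves e here (none of its changes turn any other segment into e), so the proto-segment is *e.
Position 5: Totase has h, Yomeke has s. Taking the neighbouring segments as reconstructed: Totase h could go back to *k or *g or *h; Yomeke s could go back to *k or *s — the one source consistent with every daughter is *k.
Continuing position by position gives *rozekeg; check it forward:
Totase: *rozekeg > rozeheg > rozihig  (by intervocalic lenition, vowel merger)
Yomeke: *rozekeg > rozekey > rozesey  (by unconditioned shift, palatalisation)
*rozekeg is the unique common source.

*rozekeg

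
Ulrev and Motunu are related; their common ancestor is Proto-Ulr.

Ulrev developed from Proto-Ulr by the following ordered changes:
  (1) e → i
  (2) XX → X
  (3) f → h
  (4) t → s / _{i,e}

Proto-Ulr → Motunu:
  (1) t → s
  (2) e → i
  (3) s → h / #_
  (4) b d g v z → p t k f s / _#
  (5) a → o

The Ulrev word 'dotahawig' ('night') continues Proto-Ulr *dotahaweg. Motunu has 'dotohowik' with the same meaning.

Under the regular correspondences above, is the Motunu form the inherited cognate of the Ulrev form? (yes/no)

no

Derive the expected Motunu reflex of *dotahaweg:
Motunu: *dotahaweg
  dotahaweg → dosahaweg   [unconditioned shift]
  dosahaweg → dosahawig   [vowel merger]
  dosahawig (rule 3 does not apply)
  dosahawig → dosahawik   [final devoicing]
  dosahawik → dosohowik   [vowel merger]
  giving Motunu dosohowik.
The regular Motunu reflex would be 'dosohowik', but the attested form is 'dotohowik'. The correspondence is irregular, so they are not cognates (the Motunu form has a different source).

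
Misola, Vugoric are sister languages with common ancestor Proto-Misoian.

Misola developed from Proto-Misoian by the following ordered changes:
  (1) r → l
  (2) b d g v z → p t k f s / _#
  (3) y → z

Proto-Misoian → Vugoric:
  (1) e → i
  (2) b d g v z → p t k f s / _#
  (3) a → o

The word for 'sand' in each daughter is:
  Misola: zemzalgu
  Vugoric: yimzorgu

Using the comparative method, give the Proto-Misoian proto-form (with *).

Position 1: Misola has z, Vugoric has y. Vugoric preserves y here (none of its changes turn any other segment into y), so the proto-segment is *y.
Position 6: Misola has l, Vugoric has r. Vugoric preserves r here (none of its changes turn any other segment into r), so the proto-segment is *r.
This points to *yemzargu. Verify forward in each daughter:
Misola: *yemzargu
  yemzargu → yemzalgu   [unconditioned shift]
  yemzalgu (rule 2 does not apply)
  yemzalgu → zemzalgu   [unconditioned shift]
  giving Misola zemzalgu.
Vugoric: *yemzargu > yimzargu > yimzorgu  (by vowel merger, vowel merger)
No other proto-form is consistent with every reflex, so the reconstruction is *yemzargu.

*yemzargu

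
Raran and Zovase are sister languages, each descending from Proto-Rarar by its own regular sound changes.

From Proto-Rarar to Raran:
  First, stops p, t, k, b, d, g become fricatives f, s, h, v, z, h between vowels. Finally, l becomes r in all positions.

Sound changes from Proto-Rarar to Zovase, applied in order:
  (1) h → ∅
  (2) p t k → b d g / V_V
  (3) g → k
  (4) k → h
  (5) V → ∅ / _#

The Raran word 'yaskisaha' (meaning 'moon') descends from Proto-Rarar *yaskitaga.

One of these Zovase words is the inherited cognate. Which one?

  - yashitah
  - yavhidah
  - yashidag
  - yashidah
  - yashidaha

yashidah

Zovase: *yaskitaga > yaskidaga > yaskidaka > yashidaha > yashidah  (by intervocalic voicing, unconditioned shift, unconditioned shift, apocope)
The other candidates each miss or misapply at least one Zovase change.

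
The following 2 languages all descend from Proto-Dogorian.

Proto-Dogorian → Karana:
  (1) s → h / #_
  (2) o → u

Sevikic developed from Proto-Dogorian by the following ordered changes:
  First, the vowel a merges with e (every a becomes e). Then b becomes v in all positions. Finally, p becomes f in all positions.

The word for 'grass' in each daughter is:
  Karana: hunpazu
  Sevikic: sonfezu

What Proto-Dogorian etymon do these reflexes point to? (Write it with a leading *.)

Position 4: Karana has p, Sevikic has f. Karana preserves p here (none of its changes turn any other segment into p), so the proto-segment is *p.
Position 1: Karana has h, Sevikic has s. Sevikic preserves s here (none of its changes turn any other segment into s), so the proto-segment is *s.
Position 5: Karana has a, Sevikic has e. Karana preserves a here (none of its changes turn any other segment into a), so the proto-segment is *a.
This points to *sonpazu. Verify forward in each daughter:
Karana: *sonpazu > honpazu > hunpazu  (by debuccalisation, vowel merger)
Sevikic: *sonpazu
  sonpazu → sonpezu   [vowel merger]
  sonpezu (rule 2 does not apply)
  sonpezu → sonfezu   [unconditioned shift]
  giving Sevikic sonfezu.
*sonpazu is the unique common source.

*sonpazu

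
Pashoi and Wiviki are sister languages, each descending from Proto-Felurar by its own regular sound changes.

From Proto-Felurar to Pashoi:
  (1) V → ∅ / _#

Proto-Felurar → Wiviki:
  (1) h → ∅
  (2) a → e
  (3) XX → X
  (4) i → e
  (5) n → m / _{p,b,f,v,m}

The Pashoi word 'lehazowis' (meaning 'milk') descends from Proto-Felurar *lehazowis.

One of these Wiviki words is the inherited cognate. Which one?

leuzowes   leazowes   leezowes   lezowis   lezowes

Wiviki: start from *lehazowis.
  rule 1 (h-loss): lehazowis → leazowis
  rule 2 (vowel merger): leazowis → leezowis
  rule 3 (degemination): leezowis → lezowis
  rule 4 (vowel merger): lezowis → lezowes
  rule 5: no change — lezowes
  ⇒ Wiviki lezowes
Among the options, 'lezowes' alone shows every Wiviki change applied in order.

lezowes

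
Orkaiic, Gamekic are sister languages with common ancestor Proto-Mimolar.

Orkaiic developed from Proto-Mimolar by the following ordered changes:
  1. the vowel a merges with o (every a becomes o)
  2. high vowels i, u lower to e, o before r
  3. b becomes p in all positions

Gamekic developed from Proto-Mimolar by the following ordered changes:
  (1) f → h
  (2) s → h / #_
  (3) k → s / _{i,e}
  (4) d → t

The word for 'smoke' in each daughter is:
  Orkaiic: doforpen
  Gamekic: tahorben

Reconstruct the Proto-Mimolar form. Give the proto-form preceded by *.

*daforben

Position 1: Orkaiic has d, Gamekic has t. Orkaiic preserves d here (none of its changes turn any other segment into d), so the proto-segment is *d.
Position 6: Orkaiic has p, Gamekic has b. Gamekic preserves b here (none of its changes turn any other segment into b), so the proto-segment is *b.
Position 3: Orkaiic has f, Gamekic has h. Orkaiic preserves f here (none of its changes turn any other segment into f), so the proto-segment is *f.
Continuing position by position gives *daforben; check it forward:
Orkaiic: *daforben
  daforben → doforben   [vowel merger]
  doforben (rule 2 does not apply)
  doforben → doforpen   [unconditioned shift]
  giving Orkaiic doforpen.
Gamekic: *daforben
  daforben → dahorben   [unconditioned shift]
  dahorben (rule 2 does not apply)
  dahorben (rule 3 does not apply)
  dahorben → tahorben   [unconditioned shift]
  giving Gamekic tahorben.
*daforben is the unique common source.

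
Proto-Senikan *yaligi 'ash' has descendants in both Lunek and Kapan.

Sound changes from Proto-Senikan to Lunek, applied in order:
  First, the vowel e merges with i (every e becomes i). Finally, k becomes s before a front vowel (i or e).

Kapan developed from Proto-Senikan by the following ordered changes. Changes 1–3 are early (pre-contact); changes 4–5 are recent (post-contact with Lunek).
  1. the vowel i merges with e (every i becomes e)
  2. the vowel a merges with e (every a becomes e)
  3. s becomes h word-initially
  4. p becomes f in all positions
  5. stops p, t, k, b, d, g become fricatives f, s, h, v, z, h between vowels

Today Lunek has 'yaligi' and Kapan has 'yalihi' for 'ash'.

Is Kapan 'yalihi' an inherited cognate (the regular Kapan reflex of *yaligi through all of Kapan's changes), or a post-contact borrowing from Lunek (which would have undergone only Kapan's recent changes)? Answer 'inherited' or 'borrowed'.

borrowed

If inherited, *yaligi would pass through all of Kapan's changes:
Kapan: start from *yaligi.
  rule 1 (vowel merger): yaligi → yalege
  rule 2 (vowel merger): yalege → yelege
  rule 3: no change — yelege
  rule 4: no change — yelege
  rule 5 (intervocalic lenition): yelege → yelehe
  ⇒ Kapan yelehe
If borrowed from Lunek 'yaligi' after the early changes, it would undergo only the recent ones:
  rule 4 (unconditioned shift): no change (yaligi)
  rule 5 (intervocalic lenition): yaligi → yalihi
  ⇒ as a loan: yalihi
Kapan 'yalihi' matches the loan outcome 'yalihi', not the inherited 'yelehe' — it skipped the early Kapan changes, so it was borrowed from Lunek.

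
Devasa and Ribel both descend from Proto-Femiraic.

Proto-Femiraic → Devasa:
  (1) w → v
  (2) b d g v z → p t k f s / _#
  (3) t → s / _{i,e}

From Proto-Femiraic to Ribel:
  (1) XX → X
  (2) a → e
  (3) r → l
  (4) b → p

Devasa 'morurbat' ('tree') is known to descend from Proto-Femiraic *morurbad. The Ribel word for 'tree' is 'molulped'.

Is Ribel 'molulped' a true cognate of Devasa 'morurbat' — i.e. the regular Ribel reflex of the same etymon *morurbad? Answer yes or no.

yes

Derive the expected Ribel reflex of *morurbad:
Ribel: start from *morurbad.
  rule 1: no change — morurbad
  rule 2 (vowel merger): morurbad → morurbed
  rule 3 (unconditioned shift): morurbed → molulbed
  rule 4 (unconditioned shift): molulbed → molulped
  ⇒ Ribel molulped
Ribel 'molulped' matches the regular reflex exactly, so the pair is cognate.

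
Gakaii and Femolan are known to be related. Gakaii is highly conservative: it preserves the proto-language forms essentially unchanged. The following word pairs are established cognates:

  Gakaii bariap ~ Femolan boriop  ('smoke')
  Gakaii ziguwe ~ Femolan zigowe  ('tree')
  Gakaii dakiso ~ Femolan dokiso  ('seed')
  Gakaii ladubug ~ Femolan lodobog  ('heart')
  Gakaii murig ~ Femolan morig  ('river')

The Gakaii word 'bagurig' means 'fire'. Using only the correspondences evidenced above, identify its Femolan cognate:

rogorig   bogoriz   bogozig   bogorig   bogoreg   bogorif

dakiso ~ dokiso, ladubug ~ lodobog — Gakaii a corresponds to Femolan o after a consonant, before a consonant other than r, m, n, p, b, f, v.
murig ~ morig — Gakaii u corresponds to Femolan o after a consonant, before r.
Applying these to Gakaii 'bagurig':
  bagurig → bogurig   (a→o after a consonant, before a consonant other than r, m, n, p, b, f, v)
  bogurig → bogorig   (u→o after a consonant, before r)
So the Femolan cognate is 'bogorig'.

bogorig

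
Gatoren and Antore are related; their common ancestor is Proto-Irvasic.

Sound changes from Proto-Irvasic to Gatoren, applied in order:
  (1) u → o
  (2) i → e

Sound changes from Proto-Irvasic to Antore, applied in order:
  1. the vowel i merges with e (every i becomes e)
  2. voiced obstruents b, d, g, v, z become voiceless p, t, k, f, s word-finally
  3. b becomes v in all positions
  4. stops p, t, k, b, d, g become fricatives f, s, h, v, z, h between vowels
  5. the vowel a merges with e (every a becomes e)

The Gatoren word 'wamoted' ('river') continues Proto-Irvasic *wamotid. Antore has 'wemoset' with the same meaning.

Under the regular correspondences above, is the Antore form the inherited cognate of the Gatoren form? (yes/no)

Derive the expected Antore reflex of *wamotid:
Antore: start from *wamotid.
  rule 1 (vowel merger): wamotid → wamoted
  rule 2 (final devoicing): wamoted → wamotet
  rule 3: no change — wamotet
  rule 4 (intervocalic lenition): wamotet → wamoset
  rule 5 (vowel merger): wamoset → wemoset
  ⇒ Antore wemoset
Antore 'wemoset' matches the regular reflex exactly, so the pair is cognate.

yes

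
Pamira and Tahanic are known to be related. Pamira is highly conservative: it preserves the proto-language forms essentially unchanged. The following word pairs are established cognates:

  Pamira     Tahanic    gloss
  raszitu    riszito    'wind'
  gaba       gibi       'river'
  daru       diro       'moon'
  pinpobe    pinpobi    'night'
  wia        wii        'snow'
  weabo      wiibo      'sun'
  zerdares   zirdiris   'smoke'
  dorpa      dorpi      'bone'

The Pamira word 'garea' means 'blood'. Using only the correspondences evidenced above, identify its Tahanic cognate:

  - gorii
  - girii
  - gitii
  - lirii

girii

daru ~ diro, zerdares ~ zirdiris — Pamira a corresponds to Tahanic i after a consonant, before r.
weabo ~ wiibo — Pamira e corresponds to Tahanic i after a consonant, before a back vowel.
wia ~ wii — Pamira a corresponds to Tahanic i word-finally.
Applying these to Pamira 'garea':
  garea → girea   (a→i after a consonant, before r)
  girea → giria   (e→i after a consonant, before a back vowel)
  giria → girii   (a→i word-finally)
So the Tahanic cognate is 'girii'.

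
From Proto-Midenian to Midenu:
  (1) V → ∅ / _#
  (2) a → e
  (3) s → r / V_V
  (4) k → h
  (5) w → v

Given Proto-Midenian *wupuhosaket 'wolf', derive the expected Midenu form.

Midenu: *wupuhosaket
  wupuhosaket (rule 1 does not apply)
  wupuhosaket → wupuhoseket   [vowel merger]
  wupuhoseket → wupuhoreket   [rhotacism]
  wupuhoreket → wupuhorehet   [unconditioned shift]
  wupuhorehet → vupuhorehet   [unconditioned shift]
  giving Midenu vupuhorehet.

vupuhorehet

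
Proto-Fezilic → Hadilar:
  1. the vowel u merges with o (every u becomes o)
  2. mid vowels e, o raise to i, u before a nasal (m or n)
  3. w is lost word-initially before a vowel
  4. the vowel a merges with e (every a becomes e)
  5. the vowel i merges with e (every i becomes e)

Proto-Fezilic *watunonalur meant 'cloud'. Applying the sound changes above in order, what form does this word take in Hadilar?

etununelor

Hadilar: start from *watunonalur.
  rule 1 (vowel merger): watunonalur → watononalor
  rule 2 (pre-nasal raising): watononalor → watununalor
  rule 3 (glide loss): watununalor → atununalor
  rule 4 (vowel merger): atununalor → etununelor
  rule 5: no change — etununelor
  ⇒ Hadilar etununelor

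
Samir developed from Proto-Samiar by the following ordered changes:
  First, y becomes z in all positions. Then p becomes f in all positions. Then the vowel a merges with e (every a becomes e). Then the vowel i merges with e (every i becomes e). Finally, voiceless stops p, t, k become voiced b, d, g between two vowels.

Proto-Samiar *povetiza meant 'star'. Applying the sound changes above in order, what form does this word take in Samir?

fovedeze

Samir: *povetiza > fovetiza > fovetize > foveteze > fovedeze  (by unconditioned shift, vowel merger, vowel merger, intervocalic voicing)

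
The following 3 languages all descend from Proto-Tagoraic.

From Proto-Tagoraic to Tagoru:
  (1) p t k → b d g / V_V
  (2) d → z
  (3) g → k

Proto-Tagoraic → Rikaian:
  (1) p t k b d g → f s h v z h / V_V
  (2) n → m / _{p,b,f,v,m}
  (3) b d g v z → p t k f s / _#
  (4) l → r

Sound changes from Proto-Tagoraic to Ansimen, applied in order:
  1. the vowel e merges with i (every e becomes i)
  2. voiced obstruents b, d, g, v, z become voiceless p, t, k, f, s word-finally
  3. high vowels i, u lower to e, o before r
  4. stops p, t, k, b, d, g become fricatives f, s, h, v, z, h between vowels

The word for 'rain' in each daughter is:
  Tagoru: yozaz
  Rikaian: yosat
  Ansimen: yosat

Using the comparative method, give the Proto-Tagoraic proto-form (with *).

Position 3: Tagoru has z, Rikaian has s, Ansimen has s. Taking the neighbouring segments as reconstructed: Tagoru z could go back to *t or *d or *z; Rikaian s could go back to *t or *s; Ansimen s could go back to *t or *s — the one source consistent with every daughter is *t.
Position 5: Tagoru has z, Rikaian has t, Ansimen has t. Taking the neighbouring segments as reconstructed: Tagoru z could go back to *d or *z; Rikaian t could go back to *t or *d; Ansimen t could go back to *t or *d — the one source consistent with every daughter is *d.
The remaining positions agree across the daughters. Check the candidate against every language:
Tagoru: *yotad
  yotad → yodad   [intervocalic voicing]
  yodad → yozaz   [unconditioned shift]
  yozaz (rule 3 does not apply)
  giving Tagoru yozaz.
Rikaian: *yotad > yosad > yosat  (by intervocalic lenition, final devoicing)
Ansimen: start from *yotad.
  rule 1: no change — yotad
  rule 2 (final devoicing): yotad → yotat
  rule 3: no change — yotat
  rule 4 (intervocalic lenition): yotat → yosat
  ⇒ Ansimen yosat
No other proto-form is consistent with every reflex, so the reconstruction is *yotad.

*yotad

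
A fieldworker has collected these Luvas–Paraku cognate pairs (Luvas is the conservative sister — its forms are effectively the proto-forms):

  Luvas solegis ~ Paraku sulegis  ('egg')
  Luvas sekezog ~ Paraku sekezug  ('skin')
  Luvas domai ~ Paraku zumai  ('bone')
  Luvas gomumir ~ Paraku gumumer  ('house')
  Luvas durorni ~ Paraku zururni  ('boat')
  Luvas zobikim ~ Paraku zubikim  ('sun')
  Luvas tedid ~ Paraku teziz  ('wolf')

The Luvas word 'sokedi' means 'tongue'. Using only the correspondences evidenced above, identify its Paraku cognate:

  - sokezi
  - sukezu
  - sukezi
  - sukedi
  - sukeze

sukezi

solegis ~ sulegis, sekezog ~ sekezug — Luvas o corresponds to Paraku u after a consonant, before a consonant other than r, m, n, p, b, f, v.
tedid ~ teziz — Luvas d corresponds to Paraku z between vowels (before a front vowel).
Applying these to Luvas 'sokedi':
  sokedi → sukedi   (o→u after a consonant, before a consonant other than r, m, n, p, b, f, v)
  sukedi → sukezi   (d→z between vowels (before a front vowel))
So the Paraku cognate is 'sukezi'.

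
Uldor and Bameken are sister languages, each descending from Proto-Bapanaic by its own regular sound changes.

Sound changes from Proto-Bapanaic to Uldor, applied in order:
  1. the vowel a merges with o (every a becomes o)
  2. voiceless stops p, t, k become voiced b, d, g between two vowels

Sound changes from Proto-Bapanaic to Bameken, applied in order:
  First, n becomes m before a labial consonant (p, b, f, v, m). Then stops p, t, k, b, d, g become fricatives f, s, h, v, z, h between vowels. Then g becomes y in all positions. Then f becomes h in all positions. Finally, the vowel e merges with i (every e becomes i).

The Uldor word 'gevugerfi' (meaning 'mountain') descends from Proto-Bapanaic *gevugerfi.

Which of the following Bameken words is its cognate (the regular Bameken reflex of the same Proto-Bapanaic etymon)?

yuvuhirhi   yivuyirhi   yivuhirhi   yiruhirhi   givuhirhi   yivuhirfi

Bameken: start from *gevugerfi.
  rule 1: no change — gevugerfi
  rule 2 (intervocalic lenition): gevugerfi → gevuherfi
  rule 3 (unconditioned shift): gevuherfi → yevuherfi
  rule 4 (unconditioned shift): yevuherfi → yevuherhi
  rule 5 (vowel merger): yevuherhi → yivuhirhi
  ⇒ Bameken yivuhirhi
Only 'yivuhirhi' matches the regular Bameken development of *gevugerfi.

yivuhirhi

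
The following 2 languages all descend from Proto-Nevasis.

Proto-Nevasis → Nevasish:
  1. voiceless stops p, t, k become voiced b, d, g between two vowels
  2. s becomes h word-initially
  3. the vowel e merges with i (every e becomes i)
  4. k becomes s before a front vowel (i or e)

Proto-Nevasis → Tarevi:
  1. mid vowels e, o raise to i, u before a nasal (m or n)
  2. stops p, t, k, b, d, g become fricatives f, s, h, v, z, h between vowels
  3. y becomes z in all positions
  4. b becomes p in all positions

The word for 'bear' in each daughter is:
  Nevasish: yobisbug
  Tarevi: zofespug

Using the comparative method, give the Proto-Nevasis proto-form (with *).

Position 1: Nevasish has y, Tarevi has z. Nevasish preserves y here (none of its changes turn any other segment into y), so the proto-segment is *y.
Position 4: Nevasish has i, Tarevi has e. Tarevi preserves e here (none of its changes turn any other segment into e), so the proto-segment is *e.
Continuing position by position gives *yopesbug; check it forward:
Nevasish: start from *yopesbug.
  rule 1 (intervocalic voicing): yopesbug → yobesbug
  rule 2: no change — yobesbug
  rule 3 (vowel merger): yobesbug → yobisbug
  rule 4: no change — yobisbug
  ⇒ Nevasish yobisbug
Tarevi: *yopesbug > yofesbug > zofesbug > zofespug  (by intervocalic lenition, unconditioned shift, unconditioned shift)
Only *yopesbug yields all of Nevasish yobisbug, Tarevi zofespug.

*yopesbug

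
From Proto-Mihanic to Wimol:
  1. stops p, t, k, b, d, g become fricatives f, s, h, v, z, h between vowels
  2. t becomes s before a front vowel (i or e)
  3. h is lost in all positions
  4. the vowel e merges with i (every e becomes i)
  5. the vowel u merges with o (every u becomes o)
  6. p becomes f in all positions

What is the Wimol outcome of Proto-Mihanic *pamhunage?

Wimol: start from *pamhunage.
  rule 1 (intervocalic lenition): pamhunage → pamhunahe
  rule 2: no change — pamhunahe
  rule 3 (h-loss): pamhunahe → pamunae
  rule 4 (vowel merger): pamunae → pamunai
  rule 5 (vowel merger): pamunai → pamonai
  rule 6 (unconditioned shift): pamonai → famonai
  ⇒ Wimol famonai

famonai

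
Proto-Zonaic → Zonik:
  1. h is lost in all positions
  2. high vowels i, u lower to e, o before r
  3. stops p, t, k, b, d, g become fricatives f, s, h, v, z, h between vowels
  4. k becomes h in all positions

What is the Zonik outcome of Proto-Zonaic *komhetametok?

Zonik: start from *komhetametok.
  rule 1 (h-loss): komhetametok → kometametok
  rule 2: no change — kometametok
  rule 3 (intervocalic lenition): kometametok → komesamesok
  rule 4 (unconditioned shift): komesamesok → homesamesoh
  ⇒ Zonik homesamesoh

homesamesoh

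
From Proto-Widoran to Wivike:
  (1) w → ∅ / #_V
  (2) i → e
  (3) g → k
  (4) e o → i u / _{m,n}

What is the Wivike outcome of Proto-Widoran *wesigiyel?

Wivike: *wesigiyel
  wesigiyel → esigiyel   [glide loss]
  esigiyel → esegeyel   [vowel merger]
  esegeyel → esekeyel   [unconditioned shift]
  esekeyel (rule 4 does not apply)
  giving Wivike esekeyel.

esekeyel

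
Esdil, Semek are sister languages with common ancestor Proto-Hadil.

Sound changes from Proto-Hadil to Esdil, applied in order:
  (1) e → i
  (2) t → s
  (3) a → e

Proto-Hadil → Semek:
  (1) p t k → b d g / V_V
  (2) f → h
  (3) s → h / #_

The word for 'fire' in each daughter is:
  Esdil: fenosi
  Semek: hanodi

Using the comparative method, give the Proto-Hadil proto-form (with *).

Position 2: Esdil has e, Semek has a. Semek preserves a here (none of its changes turn any other segment into a), so the proto-segment is *a.
Position 5: Esdil has s, Semek has d. Taking the neighbouring segments as reconstructed: Esdil s could go back to *t or *s; Semek d could go back to *t or *d — the one source consistent with every daughter is *t.
Continuing position by position gives *fanoti; check it forward:
Esdil: *fanoti
  fanoti (rule 1 does not apply)
  fanoti → fanosi   [unconditioned shift]
  fanosi → fenosi   [vowel merger]
  giving Esdil fenosi.
Semek: start from *fanoti.
  rule 1 (intervocalic voicing): fanoti → fanodi
  rule 2 (unconditioned shift): fanodi → hanodi
  rule 3: no change — hanodi
  ⇒ Semek hanodi
Only *fanoti yields all of Esdil fenosi, Semek hanodi.

*fanoti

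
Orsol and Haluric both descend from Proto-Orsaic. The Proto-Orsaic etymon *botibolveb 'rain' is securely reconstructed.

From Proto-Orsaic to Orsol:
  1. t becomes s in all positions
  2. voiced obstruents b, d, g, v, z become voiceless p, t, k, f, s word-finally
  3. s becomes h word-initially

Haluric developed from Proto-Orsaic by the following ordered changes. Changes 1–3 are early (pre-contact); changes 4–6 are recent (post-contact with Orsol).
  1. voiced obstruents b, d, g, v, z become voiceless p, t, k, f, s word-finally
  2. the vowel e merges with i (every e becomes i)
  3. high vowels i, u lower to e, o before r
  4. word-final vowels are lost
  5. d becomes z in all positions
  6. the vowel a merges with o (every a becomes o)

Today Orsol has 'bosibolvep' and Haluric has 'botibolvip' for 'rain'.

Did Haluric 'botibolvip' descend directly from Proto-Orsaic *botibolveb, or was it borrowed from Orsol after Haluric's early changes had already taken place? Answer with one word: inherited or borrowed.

If inherited, *botibolveb would pass through all of Haluric's changes:
Haluric: start from *botibolveb.
  rule 1 (final devoicing): botibolveb → botibolvep
  rule 2 (vowel merger): botibolvep → botibolvip
  rule 3: no change — botibolvip
  rule 4: no change — botibolvip
  rule 5: no change — botibolvip
  rule 6: no change — botibolvip
  ⇒ Haluric botibolvip
If borrowed from Orsol 'bosibolvep' after the early changes, it would undergo only the recent ones:
  rule 4 (apocope): no change (bosibolvep)
  rule 5 (unconditioned shift): no change (bosibolvep)
  rule 6 (vowel merger): no change (bosibolvep)
  ⇒ as a loan: bosibolvep
Haluric 'botibolvip' matches the inherited outcome exactly, so it is an inherited cognate, not a loan.

inherited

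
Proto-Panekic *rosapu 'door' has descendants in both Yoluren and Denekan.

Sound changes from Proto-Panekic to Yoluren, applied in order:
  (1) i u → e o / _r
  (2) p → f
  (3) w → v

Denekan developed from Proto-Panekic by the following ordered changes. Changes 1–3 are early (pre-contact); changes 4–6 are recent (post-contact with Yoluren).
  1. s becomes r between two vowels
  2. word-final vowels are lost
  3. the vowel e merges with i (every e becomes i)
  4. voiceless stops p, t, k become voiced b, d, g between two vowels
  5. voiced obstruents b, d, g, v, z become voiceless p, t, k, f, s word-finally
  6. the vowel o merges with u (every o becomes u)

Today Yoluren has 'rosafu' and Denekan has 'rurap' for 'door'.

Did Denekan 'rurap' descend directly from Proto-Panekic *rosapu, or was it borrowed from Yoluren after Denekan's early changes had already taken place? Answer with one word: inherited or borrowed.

If inherited, *rosapu would pass through all of Denekan's changes:
Denekan: start from *rosapu.
  rule 1 (rhotacism): rosapu → rorapu
  rule 2 (apocope): rorapu → rorap
  rule 3: no change — rorap
  rule 4: no change — rorap
  rule 5: no change — rorap
  rule 6 (vowel merger): rorap → rurap
  ⇒ Denekan rurap
If borrowed from Yoluren 'rosafu' after the early changes, it would undergo only the recent ones:
  rule 4 (intervocalic voicing): no change (rosafu)
  rule 5 (final devoicing): no change (rosafu)
  rule 6 (vowel merger): rosafu → rusafu
  ⇒ as a loan: rusafu
Denekan 'rurap' matches the inherited outcome exactly, so it is an inherited cognate, not a loan.

inherited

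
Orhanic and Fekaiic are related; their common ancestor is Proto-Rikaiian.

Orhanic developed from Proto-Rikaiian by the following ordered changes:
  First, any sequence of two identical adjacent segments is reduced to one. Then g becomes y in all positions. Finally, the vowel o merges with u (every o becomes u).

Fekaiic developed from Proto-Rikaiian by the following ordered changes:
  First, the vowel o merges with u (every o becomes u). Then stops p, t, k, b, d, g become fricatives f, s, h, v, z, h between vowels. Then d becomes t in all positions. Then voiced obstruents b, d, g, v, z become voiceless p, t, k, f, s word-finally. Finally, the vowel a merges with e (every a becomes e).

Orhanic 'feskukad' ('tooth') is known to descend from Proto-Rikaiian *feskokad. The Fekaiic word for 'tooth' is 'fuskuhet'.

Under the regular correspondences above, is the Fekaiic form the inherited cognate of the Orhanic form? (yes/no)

no

Derive the expected Fekaiic reflex of *feskokad:
Fekaiic: start from *feskokad.
  rule 1 (vowel merger): feskokad → feskukad
  rule 2 (intervocalic lenition): feskukad → feskuhad
  rule 3 (unconditioned shift): feskuhad → feskuhat
  rule 4: no change — feskuhat
  rule 5 (vowel merger): feskuhat → feskuhet
  ⇒ Fekaiic feskuhet
The regular Fekaiic reflex would be 'feskuhet', but the attested form is 'fuskuhet'. The correspondence is irregular, so they are not cognates (the Fekaiic form has a different source).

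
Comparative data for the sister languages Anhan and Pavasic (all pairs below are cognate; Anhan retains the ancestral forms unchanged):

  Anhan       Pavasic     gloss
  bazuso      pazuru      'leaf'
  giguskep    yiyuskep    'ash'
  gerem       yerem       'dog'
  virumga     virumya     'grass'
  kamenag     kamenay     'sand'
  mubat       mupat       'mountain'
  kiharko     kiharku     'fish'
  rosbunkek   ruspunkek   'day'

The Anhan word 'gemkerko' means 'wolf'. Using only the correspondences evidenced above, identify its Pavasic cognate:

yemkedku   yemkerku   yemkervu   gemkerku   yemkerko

gerem ~ yerem — Anhan g corresponds to Pavasic y word-initially before a front vowel.
bazuso ~ pazuru, kiharko ~ kiharku — Anhan o corresponds to Pavasic u word-finally.
Applying these to Anhan 'gemkerko':
  gemkerko → yemkerko   (g→y word-initially before a front vowel)
  yemkerko → yemkerku   (o→u word-finally)
So the Pavasic cognate is 'yemkerku'.

yemkerku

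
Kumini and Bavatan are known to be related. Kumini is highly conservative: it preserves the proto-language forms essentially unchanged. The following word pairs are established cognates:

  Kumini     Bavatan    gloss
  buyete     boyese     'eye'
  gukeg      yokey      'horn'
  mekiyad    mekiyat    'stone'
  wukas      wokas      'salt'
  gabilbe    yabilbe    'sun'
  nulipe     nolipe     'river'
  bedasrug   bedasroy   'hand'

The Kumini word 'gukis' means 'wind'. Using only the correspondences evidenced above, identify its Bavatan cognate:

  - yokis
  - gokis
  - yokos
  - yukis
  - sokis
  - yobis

gukeg ~ yokey — Kumini g corresponds to Bavatan y word-initially before a back vowel.
buyete ~ boyese, gukeg ~ yokey — Kumini u corresponds to Bavatan o after a consonant, before a consonant other than r, m, n, p, b, f, v.
Applying these to Kumini 'gukis':
  gukis → yukis   (g→y word-initially before a back vowel)
  yukis → yokis   (u→o after a consonant, before a consonant other than r, m, n, p, b, f, v)
So the Bavatan cognate is 'yokis'.

yokis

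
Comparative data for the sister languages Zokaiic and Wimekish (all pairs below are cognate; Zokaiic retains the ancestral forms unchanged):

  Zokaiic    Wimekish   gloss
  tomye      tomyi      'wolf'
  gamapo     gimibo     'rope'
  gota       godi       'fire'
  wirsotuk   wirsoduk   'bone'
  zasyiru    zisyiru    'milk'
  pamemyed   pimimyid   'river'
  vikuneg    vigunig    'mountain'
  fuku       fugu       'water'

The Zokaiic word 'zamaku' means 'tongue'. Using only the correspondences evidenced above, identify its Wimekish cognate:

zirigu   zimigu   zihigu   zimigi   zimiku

gamapo ~ gimibo, pamemyed ~ pimimyid — Zokaiic a corresponds to Wimekish i after a consonant, before a nasal.
zasyiru ~ zisyiru — Zokaiic a corresponds to Wimekish i after a consonant, before a consonant other than r, m, n, p, b, f, v.
vikuneg ~ vigunig, fuku ~ fugu — Zokaiic k corresponds to Wimekish g between vowels (before a back vowel).
Applying these to Zokaiic 'zamaku':
  zamaku → zimaku   (a→i after a consonant, before a nasal)
  zimaku → zimiku   (a→i after a consonant, before a consonant other than r, m, n, p, b, f, v)
  zimiku → zimigu   (k→g between vowels (before a back vowel))
So the Wimekish cognate is 'zimigu'.

zimigu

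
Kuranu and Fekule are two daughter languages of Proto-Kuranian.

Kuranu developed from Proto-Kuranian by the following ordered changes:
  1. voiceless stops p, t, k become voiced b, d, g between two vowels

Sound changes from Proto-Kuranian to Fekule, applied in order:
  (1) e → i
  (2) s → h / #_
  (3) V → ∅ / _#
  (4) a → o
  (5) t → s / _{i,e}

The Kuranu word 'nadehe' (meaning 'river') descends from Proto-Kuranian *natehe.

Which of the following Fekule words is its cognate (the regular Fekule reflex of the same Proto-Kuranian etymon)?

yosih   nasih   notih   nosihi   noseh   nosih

nosih

Fekule: *natehe > natihi > natih > notih > nosih  (by vowel merger, apocope, vowel merger, palatalisation)
Only 'nosih' matches the regular Fekule development of *natehe.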